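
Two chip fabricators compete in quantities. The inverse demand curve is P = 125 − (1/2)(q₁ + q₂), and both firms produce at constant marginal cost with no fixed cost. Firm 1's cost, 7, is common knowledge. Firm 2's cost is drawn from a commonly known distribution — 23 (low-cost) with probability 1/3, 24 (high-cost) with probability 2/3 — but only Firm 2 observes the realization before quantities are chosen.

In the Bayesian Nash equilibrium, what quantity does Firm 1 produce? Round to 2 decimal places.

Firm 2 with cost c maximizes (125 − (1/2)(q₁+q₂) − c)·q₂, giving q₂(c) = (125 − c − (1/2)q₁).
E[c₂] = 1/3·23 + 2/3·24 = 23.6667
Firm 1's FOC against E[q₂] yields q₁ = (125 − 2·7 + E[c₂])/(3/2) = (125 − 14 + 23.6667)/(3/2) = 89.7778.

89.78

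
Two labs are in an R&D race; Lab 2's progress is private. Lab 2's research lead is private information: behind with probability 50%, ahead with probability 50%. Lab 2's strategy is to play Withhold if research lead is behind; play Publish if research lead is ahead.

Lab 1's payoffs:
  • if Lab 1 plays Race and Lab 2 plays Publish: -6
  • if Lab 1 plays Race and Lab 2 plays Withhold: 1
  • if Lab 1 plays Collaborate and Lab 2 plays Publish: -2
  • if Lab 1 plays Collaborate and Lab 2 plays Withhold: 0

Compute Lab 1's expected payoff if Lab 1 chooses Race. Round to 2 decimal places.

-2.50

E[Race] = 0.5·1 + 0.5·(-6) = 0.5 + (-3) = -2.5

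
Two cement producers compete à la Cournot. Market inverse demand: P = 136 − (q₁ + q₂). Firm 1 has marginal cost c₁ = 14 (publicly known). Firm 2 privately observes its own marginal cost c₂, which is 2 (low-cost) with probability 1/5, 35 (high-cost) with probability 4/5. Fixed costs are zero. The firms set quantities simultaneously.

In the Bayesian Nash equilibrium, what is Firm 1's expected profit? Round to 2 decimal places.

Type-c best response for Firm 2: q₂(c) = (136 − c)/2 − q₁/2.
Firm 1 maximizes expected profit; its first-order condition is 136 − 2q₁ − E[q₂] − 14 = 0.
Substituting E[q₂] and solving: E[c₂] = 28.4, so q₁ = (136 − 2·14 + 28.4)/3 = 45.4667.
E[P] = 136 − (q₁ + E[q₂]) = 59.4667; Firm 1's expected profit = (E[P] − 14)·q₁ = (59.4667 − 14)·45.4667 = 2067.22.

2067.22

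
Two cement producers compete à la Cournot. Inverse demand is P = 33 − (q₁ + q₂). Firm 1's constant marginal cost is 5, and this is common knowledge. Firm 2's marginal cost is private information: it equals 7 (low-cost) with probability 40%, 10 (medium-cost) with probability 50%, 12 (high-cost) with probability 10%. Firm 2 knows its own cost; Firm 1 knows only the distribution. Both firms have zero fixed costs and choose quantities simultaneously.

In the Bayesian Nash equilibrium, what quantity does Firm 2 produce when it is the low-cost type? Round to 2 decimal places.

Type-c best response for Firm 2: q₂(c) = (33 − c)/2 − q₁/2.
Firm 1 maximizes expected profit; its first-order condition is 33 − 2q₁ − E[q₂] − 5 = 0.
Substituting E[q₂] and solving: E[c₂] = 9, so q₁ = (33 − 2·5 + 9)/3 = 10.6667.
q₂(low-cost) = (33 − 7 − 10.6667)/2 = 7.66667.

7.67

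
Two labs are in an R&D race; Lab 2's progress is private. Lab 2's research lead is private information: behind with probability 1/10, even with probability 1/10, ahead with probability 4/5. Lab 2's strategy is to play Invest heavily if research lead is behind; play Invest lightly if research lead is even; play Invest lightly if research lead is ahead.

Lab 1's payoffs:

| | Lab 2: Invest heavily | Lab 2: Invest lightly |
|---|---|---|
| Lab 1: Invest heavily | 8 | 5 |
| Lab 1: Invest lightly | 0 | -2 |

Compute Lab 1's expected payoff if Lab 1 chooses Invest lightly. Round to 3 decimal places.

Take the expectation over Lab 2's research lead, weighting each type's action by its prior probability.
E[Invest lightly] = 1/10·0 + 1/10·(-2) + 4/5·(-2) = 0 + (-1/5) + (-8/5) = -9/5

-1.800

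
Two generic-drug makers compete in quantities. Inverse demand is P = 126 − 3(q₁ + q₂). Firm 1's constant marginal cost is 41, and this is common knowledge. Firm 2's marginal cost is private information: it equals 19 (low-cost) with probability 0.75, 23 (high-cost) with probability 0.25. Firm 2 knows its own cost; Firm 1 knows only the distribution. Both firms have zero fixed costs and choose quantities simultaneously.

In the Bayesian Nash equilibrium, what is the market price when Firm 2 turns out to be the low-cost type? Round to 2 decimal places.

61.83

Type-c best response for Firm 2: q₂(c) = (126 − c)/6 − q₁/2.
Firm 1 maximizes expected profit; its first-order condition is 126 − 6q₁ − 3E[q₂] − 41 = 0.
Substituting E[q₂] and solving: E[c₂] = 20, so q₁ = (126 − 2·41 + 20)/9 = 7.11111.
q₂(low-cost) = 14.2778, so P = 126 − 3·(7.11111 + 14.2778) = 61.8333.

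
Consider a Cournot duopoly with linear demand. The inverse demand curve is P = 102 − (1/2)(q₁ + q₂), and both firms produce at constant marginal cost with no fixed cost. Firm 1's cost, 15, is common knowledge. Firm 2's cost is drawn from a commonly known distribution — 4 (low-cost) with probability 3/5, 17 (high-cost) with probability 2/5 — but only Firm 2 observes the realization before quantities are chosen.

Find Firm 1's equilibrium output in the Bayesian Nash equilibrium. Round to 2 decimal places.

54.13

Type-c best response for Firm 2: q₂(c) = (102 − c) − q₁/2.
Firm 1 maximizes expected profit; its first-order condition is 102 − q₁ − (1/2)E[q₂] − 15 = 0.
Substituting E[q₂] and solving: E[c₂] = 9.2, so q₁ = (102 − 2·15 + 9.2)/(3/2) = 54.1333.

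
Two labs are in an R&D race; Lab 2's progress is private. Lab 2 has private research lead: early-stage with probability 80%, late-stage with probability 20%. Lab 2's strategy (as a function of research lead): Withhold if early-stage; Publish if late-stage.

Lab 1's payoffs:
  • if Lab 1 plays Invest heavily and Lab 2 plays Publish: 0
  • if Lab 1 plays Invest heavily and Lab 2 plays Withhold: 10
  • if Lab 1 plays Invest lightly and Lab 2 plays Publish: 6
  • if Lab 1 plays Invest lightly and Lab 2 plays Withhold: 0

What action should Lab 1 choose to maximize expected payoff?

Compute Lab 1's expected payoff for each action, taking the expectation over Lab 2's type.
E[Invest heavily] = 0.8·(10) + 0.2·(0) = 8
E[Invest lightly] = 0.8·(0) + 0.2·(6) = 1.2
Best response: Invest heavily (8 is the largest).

Invest heavily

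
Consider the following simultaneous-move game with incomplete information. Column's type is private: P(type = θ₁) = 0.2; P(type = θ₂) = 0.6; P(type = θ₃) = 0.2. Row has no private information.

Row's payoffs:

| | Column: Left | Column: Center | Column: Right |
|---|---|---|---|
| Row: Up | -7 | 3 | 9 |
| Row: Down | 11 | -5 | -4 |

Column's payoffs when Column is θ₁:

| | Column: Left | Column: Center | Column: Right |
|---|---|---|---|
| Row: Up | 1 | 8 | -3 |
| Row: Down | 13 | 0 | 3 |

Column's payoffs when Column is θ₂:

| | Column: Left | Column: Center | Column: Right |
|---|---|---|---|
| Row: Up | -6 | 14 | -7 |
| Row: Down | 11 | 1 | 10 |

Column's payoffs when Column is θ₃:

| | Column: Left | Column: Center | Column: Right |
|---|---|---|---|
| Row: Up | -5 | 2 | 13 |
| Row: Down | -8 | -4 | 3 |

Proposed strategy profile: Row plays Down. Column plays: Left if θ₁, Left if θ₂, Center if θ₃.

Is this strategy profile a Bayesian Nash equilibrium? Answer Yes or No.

A profile is a BNE iff every type of every player is best-responding given beliefs about the other side.
Row plays Down: E[Down] = 0.2·(11) + 0.6·(11) + 0.2·(-5) = 7.8; E[Up] = -5. Best-responding. ✓
Column (type θ₁), facing Down: Left gives 13, Center gives 0, Right gives 3. Proposed Left is best. ✓
Column (type θ₂), facing Down: Left gives 11, Center gives 1, Right gives 10. Proposed Left is best. ✓
Column (type θ₃), facing Down: Left gives -8, Center gives -4, Right gives 3. Proposed Center is not best — profitable deviation exists. ✗

No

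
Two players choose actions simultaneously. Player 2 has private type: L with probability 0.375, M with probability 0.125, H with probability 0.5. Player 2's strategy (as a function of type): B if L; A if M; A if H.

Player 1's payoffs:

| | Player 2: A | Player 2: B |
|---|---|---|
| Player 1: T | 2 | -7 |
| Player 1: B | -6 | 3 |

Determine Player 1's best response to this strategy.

E[T] = 0.375·(-7) + 0.125·(2) + 0.5·(2) = -1.375
E[B] = 0.375·(3) + 0.125·(-6) + 0.5·(-6) = -2.625
Best response: T (-1.375 is the largest).

T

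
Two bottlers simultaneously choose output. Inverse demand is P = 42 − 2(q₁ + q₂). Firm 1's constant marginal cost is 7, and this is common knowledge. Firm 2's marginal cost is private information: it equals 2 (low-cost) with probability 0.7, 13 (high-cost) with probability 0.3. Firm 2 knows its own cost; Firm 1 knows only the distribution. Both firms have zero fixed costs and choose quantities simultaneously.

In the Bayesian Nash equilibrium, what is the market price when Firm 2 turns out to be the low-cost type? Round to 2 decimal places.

16.45

Firm 2 with cost c maximizes (42 − 2(q₁+q₂) − c)·q₂, giving q₂(c) = (42 − c − 2q₁)/4.
E[c₂] = 0.7·2 + 0.3·13 = 5.3
Firm 1's FOC against E[q₂] yields q₁ = (42 − 2·7 + E[c₂])/6 = (42 − 14 + 5.3)/6 = 5.55.
q₂(low-cost) = 7.225, so P = 42 − 2·(5.55 + 7.225) = 16.45.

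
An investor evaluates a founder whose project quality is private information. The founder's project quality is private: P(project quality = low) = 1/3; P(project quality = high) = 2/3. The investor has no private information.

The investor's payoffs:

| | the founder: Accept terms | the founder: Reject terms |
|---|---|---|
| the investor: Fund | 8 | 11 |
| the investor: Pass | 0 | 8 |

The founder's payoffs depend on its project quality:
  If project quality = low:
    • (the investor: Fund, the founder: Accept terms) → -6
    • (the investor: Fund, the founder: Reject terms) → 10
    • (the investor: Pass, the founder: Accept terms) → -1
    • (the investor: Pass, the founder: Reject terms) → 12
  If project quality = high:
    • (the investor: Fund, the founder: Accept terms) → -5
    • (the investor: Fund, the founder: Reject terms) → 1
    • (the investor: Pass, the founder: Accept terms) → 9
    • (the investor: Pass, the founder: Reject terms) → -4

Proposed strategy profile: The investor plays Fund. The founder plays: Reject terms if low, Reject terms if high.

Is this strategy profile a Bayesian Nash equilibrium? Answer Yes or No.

Yes

The investor plays Fund: E[Fund] = 1/3·(11) + 2/3·(11) = 11; E[Pass] = 8. Best-responding. ✓
The founder (project quality low), facing Fund: Accept terms gives -6, Reject terms gives 10. Proposed Reject terms is best. ✓
The founder (project quality high), facing Fund: Accept terms gives -5, Reject terms gives 1. Proposed Reject terms is best. ✓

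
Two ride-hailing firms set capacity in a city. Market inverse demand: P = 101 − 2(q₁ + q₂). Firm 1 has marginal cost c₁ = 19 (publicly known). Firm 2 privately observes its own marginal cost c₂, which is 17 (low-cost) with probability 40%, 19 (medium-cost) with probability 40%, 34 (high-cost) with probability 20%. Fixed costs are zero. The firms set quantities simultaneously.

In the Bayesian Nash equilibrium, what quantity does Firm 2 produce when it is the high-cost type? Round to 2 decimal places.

Type-c best response for Firm 2: q₂(c) = (101 − c)/4 − q₁/2.
Firm 1 maximizes expected profit; its first-order condition is 101 − 4q₁ − 2E[q₂] − 19 = 0.
Substituting E[q₂] and solving: E[c₂] = 21.2, so q₁ = (101 − 2·19 + 21.2)/6 = 14.0333.
q₂(high-cost) = (101 − 34 − 2·14.0333)/4 = 9.73333.

9.73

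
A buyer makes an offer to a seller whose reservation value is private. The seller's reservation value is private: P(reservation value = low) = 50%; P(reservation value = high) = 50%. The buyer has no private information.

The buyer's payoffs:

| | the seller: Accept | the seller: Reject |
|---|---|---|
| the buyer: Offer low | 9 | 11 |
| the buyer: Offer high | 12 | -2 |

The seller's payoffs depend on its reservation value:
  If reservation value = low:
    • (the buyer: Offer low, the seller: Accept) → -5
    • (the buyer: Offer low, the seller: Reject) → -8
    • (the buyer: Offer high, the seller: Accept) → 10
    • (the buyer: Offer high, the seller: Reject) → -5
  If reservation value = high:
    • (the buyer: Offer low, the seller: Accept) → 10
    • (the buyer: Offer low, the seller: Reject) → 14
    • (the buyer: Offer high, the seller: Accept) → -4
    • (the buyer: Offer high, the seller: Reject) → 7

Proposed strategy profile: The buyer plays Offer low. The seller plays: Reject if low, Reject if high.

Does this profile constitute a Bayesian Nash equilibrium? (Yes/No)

The buyer plays Offer low: E[Offer low] = 0.5·(11) + 0.5·(11) = 11; E[Offer high] = -2. Best-responding. ✓
The seller (reservation value low), facing Offer low: Accept gives -5, Reject gives -8. Proposed Reject is not best — profitable deviation exists. ✗
The seller (reservation value high), facing Offer low: Accept gives 10, Reject gives 14. Proposed Reject is best. ✓

No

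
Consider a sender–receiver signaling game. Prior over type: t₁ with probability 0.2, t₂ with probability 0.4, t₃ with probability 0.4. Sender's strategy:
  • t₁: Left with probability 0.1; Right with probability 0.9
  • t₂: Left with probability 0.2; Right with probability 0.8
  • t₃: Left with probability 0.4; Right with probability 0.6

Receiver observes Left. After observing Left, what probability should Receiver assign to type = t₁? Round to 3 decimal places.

P(Left) = 0.2·0.1 + 0.4·0.2 + 0.4·0.4 = 0.26
P(t₁ | Left) = (0.2·0.1) / 0.26 = 0.02 / 0.26 = 0.0769231

0.077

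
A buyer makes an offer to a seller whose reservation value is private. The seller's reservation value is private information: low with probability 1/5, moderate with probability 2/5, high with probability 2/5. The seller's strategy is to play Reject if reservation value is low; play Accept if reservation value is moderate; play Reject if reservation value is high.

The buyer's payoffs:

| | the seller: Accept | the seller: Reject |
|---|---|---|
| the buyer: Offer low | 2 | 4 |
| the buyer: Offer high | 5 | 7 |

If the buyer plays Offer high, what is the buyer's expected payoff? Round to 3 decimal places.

6.200

E[Offer high] = 1/5·7 + 2/5·5 + 2/5·7 = 7/5 + 2 + 14/5 = 31/5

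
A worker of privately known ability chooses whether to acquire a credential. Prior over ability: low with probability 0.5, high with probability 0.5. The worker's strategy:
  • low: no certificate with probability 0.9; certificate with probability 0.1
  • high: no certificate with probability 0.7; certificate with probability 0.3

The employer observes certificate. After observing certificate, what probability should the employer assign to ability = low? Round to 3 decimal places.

0.250

P(certificate) = 0.5·0.1 + 0.5·0.3 = 0.2
P(low | certificate) = (0.5·0.1) / 0.2 = 0.05 / 0.2 = 0.25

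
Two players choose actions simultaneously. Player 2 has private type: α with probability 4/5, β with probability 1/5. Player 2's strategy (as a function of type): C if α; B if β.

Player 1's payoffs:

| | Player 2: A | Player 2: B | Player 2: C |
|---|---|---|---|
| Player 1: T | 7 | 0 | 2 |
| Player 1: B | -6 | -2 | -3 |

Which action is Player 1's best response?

E[T] = 4/5·(2) + 1/5·(0) = 8/5
E[B] = 4/5·(-3) + 1/5·(-2) = -14/5
Best response: T (8/5 is the largest).

T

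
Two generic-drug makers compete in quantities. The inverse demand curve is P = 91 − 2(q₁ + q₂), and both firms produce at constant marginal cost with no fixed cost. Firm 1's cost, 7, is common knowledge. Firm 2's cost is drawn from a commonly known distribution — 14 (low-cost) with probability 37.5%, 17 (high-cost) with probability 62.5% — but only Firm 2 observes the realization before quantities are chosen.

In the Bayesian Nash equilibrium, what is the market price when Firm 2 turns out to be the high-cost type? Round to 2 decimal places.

38.52

Type-c best response for Firm 2: q₂(c) = (91 − c)/4 − q₁/2.
Firm 1 maximizes expected profit; its first-order condition is 91 − 4q₁ − 2E[q₂] − 7 = 0.
Substituting E[q₂] and solving: E[c₂] = 15.875, so q₁ = (91 − 2·7 + 15.875)/6 = 15.4792.
q₂(high-cost) = 10.7604, so P = 91 − 2·(15.4792 + 10.7604) = 38.5208.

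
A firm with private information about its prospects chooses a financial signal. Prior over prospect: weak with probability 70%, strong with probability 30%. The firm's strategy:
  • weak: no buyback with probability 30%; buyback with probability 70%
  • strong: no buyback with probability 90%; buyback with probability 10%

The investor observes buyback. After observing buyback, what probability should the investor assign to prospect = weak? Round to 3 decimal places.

P(buyback) = 0.7·0.7 + 0.3·0.1 = 0.52
P(weak | buyback) = (0.7·0.7) / 0.52 = 0.49 / 0.52 = 0.942308

0.942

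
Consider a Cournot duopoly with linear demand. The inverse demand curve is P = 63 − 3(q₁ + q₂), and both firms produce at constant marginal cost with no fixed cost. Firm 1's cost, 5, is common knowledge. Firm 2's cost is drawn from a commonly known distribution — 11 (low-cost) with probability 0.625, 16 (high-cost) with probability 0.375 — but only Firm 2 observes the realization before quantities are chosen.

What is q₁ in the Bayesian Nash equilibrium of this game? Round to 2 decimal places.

Type-c best response for Firm 2: q₂(c) = (63 − c)/6 − q₁/2.
Firm 1 maximizes expected profit; its first-order condition is 63 − 6q₁ − 3E[q₂] − 5 = 0.
Substituting E[q₂] and solving: E[c₂] = 12.875, so q₁ = (63 − 2·5 + 12.875)/9 = 7.31944.

7.32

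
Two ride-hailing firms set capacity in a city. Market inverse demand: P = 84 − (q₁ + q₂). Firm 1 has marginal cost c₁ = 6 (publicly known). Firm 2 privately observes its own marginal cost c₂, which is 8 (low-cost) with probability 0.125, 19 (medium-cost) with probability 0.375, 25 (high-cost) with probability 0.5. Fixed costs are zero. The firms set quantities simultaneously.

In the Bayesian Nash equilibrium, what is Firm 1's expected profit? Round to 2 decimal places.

953.27

Type-c best response for Firm 2: q₂(c) = (84 − c)/2 − q₁/2.
Firm 1 maximizes expected profit; its first-order condition is 84 − 2q₁ − E[q₂] − 6 = 0.
Substituting E[q₂] and solving: E[c₂] = 20.625, so q₁ = (84 − 2·6 + 20.625)/3 = 30.875.
E[P] = 84 − (q₁ + E[q₂]) = 36.875; Firm 1's expected profit = (E[P] − 6)·q₁ = (36.875 − 6)·30.875 = 953.266.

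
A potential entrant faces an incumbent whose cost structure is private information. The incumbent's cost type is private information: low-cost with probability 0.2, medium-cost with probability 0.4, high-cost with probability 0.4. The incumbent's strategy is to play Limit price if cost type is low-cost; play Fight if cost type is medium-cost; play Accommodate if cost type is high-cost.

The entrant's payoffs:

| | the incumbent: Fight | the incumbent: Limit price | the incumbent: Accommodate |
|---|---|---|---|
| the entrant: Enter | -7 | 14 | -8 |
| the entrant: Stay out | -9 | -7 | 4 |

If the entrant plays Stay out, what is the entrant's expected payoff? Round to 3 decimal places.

Take the expectation over the incumbent's cost type, weighting each type's action by its prior probability.
E[Stay out] = 0.2·(-7) + 0.4·(-9) + 0.4·4 = (-1.4) + (-3.6) + 1.6 = -3.4

-3.400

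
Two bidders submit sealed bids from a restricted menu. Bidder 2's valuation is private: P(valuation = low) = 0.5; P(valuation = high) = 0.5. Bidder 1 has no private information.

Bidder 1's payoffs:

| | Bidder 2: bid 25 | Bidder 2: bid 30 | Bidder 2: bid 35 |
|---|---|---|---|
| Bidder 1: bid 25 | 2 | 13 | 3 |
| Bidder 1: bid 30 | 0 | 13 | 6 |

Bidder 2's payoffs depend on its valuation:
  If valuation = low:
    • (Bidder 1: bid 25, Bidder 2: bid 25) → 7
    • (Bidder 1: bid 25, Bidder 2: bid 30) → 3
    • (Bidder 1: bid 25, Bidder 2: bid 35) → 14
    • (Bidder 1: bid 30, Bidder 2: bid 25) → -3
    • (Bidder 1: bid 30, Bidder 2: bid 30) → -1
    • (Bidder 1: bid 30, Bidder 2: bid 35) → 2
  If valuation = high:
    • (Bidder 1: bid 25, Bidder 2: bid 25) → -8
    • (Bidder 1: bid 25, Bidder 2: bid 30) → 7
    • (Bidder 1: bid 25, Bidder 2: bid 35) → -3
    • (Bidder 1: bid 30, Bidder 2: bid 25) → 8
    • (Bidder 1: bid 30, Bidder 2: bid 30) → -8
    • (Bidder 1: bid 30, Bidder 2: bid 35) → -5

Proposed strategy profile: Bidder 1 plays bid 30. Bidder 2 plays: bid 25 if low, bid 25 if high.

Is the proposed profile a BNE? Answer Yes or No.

No

Bidder 1 plays bid 30: E[bid 30] = 0.5·(0) + 0.5·(0) = 0; E[bid 25] = 2. Not best-responding. ✗
Bidder 2 (valuation low), facing bid 30: bid 25 gives -3, bid 30 gives -1, bid 35 gives 2. Proposed bid 25 is not best — profitable deviation exists. ✗
Bidder 2 (valuation high), facing bid 30: bid 25 gives 8, bid 30 gives -8, bid 35 gives -5. Proposed bid 25 is best. ✓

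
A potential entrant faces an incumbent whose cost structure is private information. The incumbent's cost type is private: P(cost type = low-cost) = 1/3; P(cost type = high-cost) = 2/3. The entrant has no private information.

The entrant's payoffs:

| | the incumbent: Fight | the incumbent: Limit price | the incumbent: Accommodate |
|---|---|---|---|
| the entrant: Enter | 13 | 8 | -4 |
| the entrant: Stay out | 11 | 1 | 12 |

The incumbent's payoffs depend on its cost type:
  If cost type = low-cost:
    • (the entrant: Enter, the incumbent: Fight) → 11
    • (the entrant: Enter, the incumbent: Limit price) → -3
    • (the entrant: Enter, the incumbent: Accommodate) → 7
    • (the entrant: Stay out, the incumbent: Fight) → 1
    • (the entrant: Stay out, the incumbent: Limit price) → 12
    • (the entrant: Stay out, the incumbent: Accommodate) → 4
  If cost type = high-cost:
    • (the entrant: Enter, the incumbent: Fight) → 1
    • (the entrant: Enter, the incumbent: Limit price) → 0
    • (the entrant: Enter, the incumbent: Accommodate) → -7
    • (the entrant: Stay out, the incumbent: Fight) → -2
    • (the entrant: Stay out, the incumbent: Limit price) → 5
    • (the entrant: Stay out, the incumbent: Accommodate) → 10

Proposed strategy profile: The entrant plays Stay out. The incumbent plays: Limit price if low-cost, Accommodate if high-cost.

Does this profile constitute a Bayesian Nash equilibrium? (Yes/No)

The entrant plays Stay out: E[Stay out] = 1/3·(1) + 2/3·(12) = 25/3; E[Enter] = 0. Best-responding. ✓
The incumbent (cost type low-cost), facing Stay out: Fight gives 1, Limit price gives 12, Accommodate gives 4. Proposed Limit price is best. ✓
The incumbent (cost type high-cost), facing Stay out: Fight gives -2, Limit price gives 5, Accommodate gives 10. Proposed Accommodate is best. ✓

Yes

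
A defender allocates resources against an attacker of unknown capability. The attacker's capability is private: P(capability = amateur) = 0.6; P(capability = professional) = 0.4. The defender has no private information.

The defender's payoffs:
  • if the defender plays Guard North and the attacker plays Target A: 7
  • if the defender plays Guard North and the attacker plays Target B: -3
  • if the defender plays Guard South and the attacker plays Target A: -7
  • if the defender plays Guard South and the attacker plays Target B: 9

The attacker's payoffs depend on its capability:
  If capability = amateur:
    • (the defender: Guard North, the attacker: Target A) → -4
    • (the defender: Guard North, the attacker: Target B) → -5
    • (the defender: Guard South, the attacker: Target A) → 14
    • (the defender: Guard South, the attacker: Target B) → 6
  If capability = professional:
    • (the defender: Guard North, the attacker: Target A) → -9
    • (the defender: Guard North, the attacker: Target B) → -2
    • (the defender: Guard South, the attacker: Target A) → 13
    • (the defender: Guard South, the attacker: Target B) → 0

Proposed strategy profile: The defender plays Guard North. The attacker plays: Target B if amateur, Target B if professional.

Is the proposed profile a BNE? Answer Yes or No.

The defender plays Guard North: E[Guard North] = 0.6·(-3) + 0.4·(-3) = -3; E[Guard South] = 9. Not best-responding. ✗
The attacker (capability amateur), facing Guard North: Target A gives -4, Target B gives -5. Proposed Target B is not best — profitable deviation exists. ✗
The attacker (capability professional), facing Guard North: Target A gives -9, Target B gives -2. Proposed Target B is best. ✓

No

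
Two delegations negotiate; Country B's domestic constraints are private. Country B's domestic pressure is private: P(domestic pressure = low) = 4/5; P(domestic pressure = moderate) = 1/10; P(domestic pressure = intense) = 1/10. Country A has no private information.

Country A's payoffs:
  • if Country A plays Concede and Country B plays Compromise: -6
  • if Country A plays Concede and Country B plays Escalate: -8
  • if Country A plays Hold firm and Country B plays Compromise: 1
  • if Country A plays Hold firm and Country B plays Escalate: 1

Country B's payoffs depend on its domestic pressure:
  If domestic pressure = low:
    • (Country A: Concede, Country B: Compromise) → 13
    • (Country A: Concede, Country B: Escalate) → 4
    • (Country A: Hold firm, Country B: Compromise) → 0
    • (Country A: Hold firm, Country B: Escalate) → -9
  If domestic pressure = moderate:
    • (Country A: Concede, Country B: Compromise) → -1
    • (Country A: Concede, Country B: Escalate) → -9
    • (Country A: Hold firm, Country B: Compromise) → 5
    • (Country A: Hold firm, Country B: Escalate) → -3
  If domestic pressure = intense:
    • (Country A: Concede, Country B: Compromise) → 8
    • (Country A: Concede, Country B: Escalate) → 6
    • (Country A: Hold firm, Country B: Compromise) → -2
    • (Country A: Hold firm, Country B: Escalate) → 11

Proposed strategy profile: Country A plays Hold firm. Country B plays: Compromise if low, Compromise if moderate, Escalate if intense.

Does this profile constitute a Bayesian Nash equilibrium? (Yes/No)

A profile is a BNE iff every type of every player is best-responding given beliefs about the other side.
Country A plays Hold firm: E[Hold firm] = 4/5·(1) + 1/10·(1) + 1/10·(1) = 1; E[Concede] = -31/5. Best-responding. ✓
Country B (domestic pressure low), facing Hold firm: Compromise gives 0, Escalate gives -9. Proposed Compromise is best. ✓
Country B (domestic pressure moderate), facing Hold firm: Compromise gives 5, Escalate gives -3. Proposed Compromise is best. ✓
Country B (domestic pressure intense), facing Hold firm: Compromise gives -2, Escalate gives 11. Proposed Escalate is best. ✓

Yes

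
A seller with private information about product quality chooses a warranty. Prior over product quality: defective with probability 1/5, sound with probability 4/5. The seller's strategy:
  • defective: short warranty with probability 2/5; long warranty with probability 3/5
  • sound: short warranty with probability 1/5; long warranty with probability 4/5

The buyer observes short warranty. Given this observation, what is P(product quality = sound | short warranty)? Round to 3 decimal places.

P(short warranty) = (1/5)·(2/5) + (4/5)·(1/5) = 6/25
P(sound | short warranty) = ((4/5)·(1/5)) / (6/25) = (4/25) / (6/25) = 2/3

0.667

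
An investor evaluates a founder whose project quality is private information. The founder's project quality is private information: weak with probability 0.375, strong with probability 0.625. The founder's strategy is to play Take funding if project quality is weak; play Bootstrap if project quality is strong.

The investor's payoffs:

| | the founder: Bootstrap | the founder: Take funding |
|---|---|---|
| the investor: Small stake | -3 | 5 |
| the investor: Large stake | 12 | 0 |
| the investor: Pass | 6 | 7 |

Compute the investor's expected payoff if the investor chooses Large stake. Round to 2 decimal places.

7.50

E[Large stake] = 0.375·0 + 0.625·12 = 0 + 7.5 = 7.5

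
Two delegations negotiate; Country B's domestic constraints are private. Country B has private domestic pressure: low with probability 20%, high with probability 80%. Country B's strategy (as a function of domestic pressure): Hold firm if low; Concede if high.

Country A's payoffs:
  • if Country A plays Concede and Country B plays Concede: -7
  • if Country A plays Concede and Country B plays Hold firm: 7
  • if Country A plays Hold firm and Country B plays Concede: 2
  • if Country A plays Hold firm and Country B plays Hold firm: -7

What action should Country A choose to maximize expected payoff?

Compute Country A's expected payoff for each action, taking the expectation over Country B's type.
E[Concede] = 0.2·(7) + 0.8·(-7) = -4.2
E[Hold firm] = 0.2·(-7) + 0.8·(2) = 0.2
Best response: Hold firm (0.2 is the largest).

Hold firm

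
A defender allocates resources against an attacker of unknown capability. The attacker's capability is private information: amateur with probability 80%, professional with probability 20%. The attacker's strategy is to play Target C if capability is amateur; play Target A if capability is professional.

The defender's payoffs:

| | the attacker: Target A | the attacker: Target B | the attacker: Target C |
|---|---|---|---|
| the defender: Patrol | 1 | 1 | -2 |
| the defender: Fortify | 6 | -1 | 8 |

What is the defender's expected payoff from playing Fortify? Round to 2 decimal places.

Take the expectation over the attacker's capability, weighting each type's action by its prior probability.
E[Fortify] = 0.8·8 + 0.2·6 = 6.4 + 1.2 = 7.6

7.60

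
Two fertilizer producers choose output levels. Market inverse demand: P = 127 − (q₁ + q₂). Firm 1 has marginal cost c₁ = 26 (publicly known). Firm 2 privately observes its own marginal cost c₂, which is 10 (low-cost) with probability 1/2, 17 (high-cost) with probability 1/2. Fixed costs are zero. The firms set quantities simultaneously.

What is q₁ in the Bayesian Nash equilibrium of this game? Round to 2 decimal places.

29.50

Type-c best response for Firm 2: q₂(c) = (127 − c)/2 − q₁/2.
Firm 1 maximizes expected profit; its first-order condition is 127 − 2q₁ − E[q₂] − 26 = 0.
Substituting E[q₂] and solving: E[c₂] = 13.5, so q₁ = (127 − 2·26 + 13.5)/3 = 29.5.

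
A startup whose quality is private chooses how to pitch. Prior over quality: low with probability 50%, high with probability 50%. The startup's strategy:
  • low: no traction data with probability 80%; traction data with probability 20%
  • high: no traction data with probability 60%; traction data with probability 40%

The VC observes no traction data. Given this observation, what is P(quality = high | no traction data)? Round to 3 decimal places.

P(no traction data) = 0.5·0.8 + 0.5·0.6 = 0.7
P(high | no traction data) = (0.5·0.6) / 0.7 = 0.3 / 0.7 = 0.428571

0.429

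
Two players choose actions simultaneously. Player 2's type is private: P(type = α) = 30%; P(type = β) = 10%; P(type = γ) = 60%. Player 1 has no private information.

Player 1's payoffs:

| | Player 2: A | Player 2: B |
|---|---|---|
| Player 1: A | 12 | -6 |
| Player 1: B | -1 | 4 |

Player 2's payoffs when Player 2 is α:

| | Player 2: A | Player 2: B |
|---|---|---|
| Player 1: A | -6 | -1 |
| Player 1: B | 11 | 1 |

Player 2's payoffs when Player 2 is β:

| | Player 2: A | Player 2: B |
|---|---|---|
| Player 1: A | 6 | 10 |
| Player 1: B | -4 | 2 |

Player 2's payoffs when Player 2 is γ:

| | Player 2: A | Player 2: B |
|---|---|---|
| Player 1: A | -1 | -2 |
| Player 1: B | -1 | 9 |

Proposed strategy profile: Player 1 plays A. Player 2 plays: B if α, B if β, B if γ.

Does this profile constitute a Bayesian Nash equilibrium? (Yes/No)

Player 1 plays A: E[A] = 0.3·(-6) + 0.1·(-6) + 0.6·(-6) = -6; E[B] = 4. Not best-responding. ✗
Player 2 (type α), facing A: A gives -6, B gives -1. Proposed B is best. ✓
Player 2 (type β), facing A: A gives 6, B gives 10. Proposed B is best. ✓
Player 2 (type γ), facing A: A gives -1, B gives -2. Proposed B is not best — profitable deviation exists. ✗

No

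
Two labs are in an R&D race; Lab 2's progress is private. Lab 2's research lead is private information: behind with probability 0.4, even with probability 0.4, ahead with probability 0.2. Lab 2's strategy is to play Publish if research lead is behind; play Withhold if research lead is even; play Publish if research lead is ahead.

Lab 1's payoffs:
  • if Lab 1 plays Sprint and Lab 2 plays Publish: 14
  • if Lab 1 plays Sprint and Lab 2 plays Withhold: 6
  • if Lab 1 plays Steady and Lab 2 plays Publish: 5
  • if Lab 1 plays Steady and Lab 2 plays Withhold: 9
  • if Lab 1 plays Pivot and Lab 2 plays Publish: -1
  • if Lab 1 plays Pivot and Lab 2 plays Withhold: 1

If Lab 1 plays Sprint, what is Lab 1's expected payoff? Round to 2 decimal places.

10.80

Take the expectation over Lab 2's research lead, weighting each type's action by its prior probability.
E[Sprint] = 0.4·14 + 0.4·6 + 0.2·14 = 5.6 + 2.4 + 2.8 = 10.8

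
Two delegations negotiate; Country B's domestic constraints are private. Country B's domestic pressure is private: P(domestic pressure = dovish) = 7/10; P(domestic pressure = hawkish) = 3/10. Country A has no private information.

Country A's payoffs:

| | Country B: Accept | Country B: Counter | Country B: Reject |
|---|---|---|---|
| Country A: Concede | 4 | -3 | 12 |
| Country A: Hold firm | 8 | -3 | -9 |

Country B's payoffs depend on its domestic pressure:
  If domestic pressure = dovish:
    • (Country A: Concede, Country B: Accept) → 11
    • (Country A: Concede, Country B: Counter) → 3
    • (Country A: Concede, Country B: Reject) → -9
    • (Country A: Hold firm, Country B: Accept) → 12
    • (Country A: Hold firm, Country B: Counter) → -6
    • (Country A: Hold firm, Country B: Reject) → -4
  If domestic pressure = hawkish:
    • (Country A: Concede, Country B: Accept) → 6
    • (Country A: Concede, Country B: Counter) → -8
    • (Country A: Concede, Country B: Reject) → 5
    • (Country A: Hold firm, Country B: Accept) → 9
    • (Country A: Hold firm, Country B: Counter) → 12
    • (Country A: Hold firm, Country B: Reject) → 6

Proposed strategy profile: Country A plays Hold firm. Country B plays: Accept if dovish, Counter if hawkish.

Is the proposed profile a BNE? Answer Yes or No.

Yes

Country A plays Hold firm: E[Hold firm] = 7/10·(8) + 3/10·(-3) = 47/10; E[Concede] = 19/10. Best-responding. ✓
Country B (domestic pressure dovish), facing Hold firm: Accept gives 12, Counter gives -6, Reject gives -4. Proposed Accept is best. ✓
Country B (domestic pressure hawkish), facing Hold firm: Accept gives 9, Counter gives 12, Reject gives 6. Proposed Counter is best. ✓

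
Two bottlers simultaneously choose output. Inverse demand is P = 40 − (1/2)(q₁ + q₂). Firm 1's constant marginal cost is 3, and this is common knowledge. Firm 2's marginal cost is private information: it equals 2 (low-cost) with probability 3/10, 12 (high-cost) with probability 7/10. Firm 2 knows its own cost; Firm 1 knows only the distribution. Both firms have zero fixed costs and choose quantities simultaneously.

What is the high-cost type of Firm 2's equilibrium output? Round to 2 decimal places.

Type-c best response for Firm 2: q₂(c) = (40 − c) − q₁/2.
Firm 1 maximizes expected profit; its first-order condition is 40 − q₁ − (1/2)E[q₂] − 3 = 0.
Substituting E[q₂] and solving: E[c₂] = 9, so q₁ = (40 − 2·3 + 9)/(3/2) = 28.6667.
q₂(high-cost) = (40 − 12 − (1/2)·28.6667) = 13.6667.

13.67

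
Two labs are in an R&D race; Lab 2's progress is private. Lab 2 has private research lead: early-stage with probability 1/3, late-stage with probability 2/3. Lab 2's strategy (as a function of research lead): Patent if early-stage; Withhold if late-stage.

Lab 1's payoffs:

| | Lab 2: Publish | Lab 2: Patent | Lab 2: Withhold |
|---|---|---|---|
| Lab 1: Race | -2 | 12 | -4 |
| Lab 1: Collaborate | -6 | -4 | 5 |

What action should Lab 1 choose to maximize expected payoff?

E[Race] = 1/3·(12) + 2/3·(-4) = 4/3
E[Collaborate] = 1/3·(-4) + 2/3·(5) = 2
Best response: Collaborate (2 is the largest).

Collaborate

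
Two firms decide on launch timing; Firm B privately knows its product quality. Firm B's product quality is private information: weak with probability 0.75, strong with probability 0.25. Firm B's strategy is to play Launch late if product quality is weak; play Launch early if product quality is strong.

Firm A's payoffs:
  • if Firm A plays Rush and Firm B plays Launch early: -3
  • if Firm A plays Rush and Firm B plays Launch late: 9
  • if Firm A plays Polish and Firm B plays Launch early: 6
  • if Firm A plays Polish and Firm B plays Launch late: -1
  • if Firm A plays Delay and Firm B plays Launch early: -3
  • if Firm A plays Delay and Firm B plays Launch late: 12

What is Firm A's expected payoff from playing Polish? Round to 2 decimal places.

E[Polish] = 0.75·(-1) + 0.25·6 = (-0.75) + 1.5 = 0.75

0.75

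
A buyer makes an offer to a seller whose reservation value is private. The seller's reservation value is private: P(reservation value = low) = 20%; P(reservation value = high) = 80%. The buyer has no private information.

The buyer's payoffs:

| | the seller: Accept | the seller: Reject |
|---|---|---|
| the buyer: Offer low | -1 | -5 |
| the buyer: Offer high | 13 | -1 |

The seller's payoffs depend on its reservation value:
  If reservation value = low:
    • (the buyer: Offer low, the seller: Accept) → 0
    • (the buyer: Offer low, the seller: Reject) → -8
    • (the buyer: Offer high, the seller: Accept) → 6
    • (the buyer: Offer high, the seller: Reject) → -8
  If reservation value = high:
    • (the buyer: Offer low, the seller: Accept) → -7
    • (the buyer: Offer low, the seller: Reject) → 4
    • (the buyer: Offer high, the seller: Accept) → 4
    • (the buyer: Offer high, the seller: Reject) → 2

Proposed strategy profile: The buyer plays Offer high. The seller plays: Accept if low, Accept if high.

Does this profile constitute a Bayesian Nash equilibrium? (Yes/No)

Yes

The buyer plays Offer high: E[Offer high] = 0.2·(13) + 0.8·(13) = 13; E[Offer low] = -1. Best-responding. ✓
The seller (reservation value low), facing Offer high: Accept gives 6, Reject gives -8. Proposed Accept is best. ✓
The seller (reservation value high), facing Offer high: Accept gives 4, Reject gives 2. Proposed Accept is best. ✓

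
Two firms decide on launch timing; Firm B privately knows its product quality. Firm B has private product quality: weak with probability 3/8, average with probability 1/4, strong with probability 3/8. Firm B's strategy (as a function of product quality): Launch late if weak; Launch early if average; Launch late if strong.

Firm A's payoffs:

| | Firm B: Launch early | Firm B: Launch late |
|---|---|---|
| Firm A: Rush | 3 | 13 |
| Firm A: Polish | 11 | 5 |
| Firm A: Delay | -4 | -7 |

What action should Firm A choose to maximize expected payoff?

E[Rush] = 3/8·(13) + 1/4·(3) + 3/8·(13) = 21/2
E[Polish] = 3/8·(5) + 1/4·(11) + 3/8·(5) = 13/2
E[Delay] = 3/8·(-7) + 1/4·(-4) + 3/8·(-7) = -25/4
Best response: Rush (21/2 is the largest).

Rush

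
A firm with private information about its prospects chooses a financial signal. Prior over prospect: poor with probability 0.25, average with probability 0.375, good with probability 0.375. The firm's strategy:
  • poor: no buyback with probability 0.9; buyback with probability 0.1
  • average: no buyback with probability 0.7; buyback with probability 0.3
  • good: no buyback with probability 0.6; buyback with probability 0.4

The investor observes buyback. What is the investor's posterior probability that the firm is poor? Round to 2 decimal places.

0.09

P(buyback) = 0.25·0.1 + 0.375·0.3 + 0.375·0.4 = 0.2875
P(poor | buyback) = (0.25·0.1) / 0.2875 = 0.025 / 0.2875 = 0.0869565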